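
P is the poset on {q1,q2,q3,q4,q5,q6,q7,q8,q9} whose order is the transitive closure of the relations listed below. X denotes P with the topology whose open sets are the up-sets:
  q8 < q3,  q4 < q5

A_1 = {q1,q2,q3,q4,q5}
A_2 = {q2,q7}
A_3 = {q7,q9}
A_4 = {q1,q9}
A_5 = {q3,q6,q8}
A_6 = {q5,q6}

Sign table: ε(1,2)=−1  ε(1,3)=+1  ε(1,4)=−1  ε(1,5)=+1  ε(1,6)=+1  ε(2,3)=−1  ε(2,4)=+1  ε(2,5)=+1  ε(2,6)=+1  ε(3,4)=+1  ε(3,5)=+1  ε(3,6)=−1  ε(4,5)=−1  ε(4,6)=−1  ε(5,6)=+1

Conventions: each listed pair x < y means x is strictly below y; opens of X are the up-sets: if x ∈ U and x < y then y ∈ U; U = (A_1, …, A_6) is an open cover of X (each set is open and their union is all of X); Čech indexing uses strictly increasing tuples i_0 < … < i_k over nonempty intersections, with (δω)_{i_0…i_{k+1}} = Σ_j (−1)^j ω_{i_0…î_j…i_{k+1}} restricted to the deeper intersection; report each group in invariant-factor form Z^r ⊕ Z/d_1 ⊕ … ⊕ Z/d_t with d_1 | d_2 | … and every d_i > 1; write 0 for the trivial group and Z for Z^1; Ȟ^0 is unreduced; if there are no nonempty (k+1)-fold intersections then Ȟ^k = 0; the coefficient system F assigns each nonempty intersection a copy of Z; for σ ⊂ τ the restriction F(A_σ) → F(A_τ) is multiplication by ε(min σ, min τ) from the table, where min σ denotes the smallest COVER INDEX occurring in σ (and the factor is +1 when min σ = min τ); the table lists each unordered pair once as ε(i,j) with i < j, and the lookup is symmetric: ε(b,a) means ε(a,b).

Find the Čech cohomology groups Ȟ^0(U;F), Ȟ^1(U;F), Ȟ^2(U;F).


nonempty overlaps:
  A12={q2} A14={q1} A15={q3} A16={q5} A23={q7} A34={q9} A56={q6}
C dims 6,7; δ0: rk 6, SNF 1^5·2
degree 0: 6−6−0 = 0 → Ȟ^0 ≅ 0
degree 1: 7−0−6 = 1 plus torsion [2] → Ȟ^1 ≅ Z ⊕ Z/2
degree 2: 0−0−0 = 0 → Ȟ^2 ≅ 0

Ȟ^0 ≅ 0, Ȟ^1 ≅ Z ⊕ Z/2 and Ȟ^2 ≅ 0


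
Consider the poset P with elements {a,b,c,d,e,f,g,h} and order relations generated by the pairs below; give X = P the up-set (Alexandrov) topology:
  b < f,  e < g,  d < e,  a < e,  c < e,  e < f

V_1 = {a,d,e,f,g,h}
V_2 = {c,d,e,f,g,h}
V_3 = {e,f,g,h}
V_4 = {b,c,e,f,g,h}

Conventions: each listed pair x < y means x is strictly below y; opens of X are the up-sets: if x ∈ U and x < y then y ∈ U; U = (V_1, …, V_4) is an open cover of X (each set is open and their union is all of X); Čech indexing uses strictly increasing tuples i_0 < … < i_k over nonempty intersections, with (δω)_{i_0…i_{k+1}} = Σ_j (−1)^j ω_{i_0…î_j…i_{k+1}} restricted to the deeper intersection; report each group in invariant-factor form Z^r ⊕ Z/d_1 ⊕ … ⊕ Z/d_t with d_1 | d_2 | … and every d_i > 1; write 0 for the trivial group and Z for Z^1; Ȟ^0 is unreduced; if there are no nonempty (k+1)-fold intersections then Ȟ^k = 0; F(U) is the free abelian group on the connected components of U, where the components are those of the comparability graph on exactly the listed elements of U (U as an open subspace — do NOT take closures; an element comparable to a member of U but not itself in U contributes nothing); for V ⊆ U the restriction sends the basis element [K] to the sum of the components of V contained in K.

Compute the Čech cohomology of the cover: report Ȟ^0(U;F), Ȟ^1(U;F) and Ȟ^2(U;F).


cover nerve:
  V12={d,e,f,g,h} V13={e,f,g,h} V14={e,f,g,h} V23={e,f,g,h} V24={c,e,f,g,h} V34={e,f,g,h}
  V123={e,f,g,h} V124={e,f,g,h} V134={e,f,g,h} V234={e,f,g,h}
  V1234={e,f,g,h}
components per intersection:
  V1: {a,d,e,f,g} {h}
  V2: {c,d,e,f,g} {h}
  V3: {e,f,g} {h}
  V4: {b,c,e,f,g} {h}
  V12: {d,e,f,g} {h}
  V13: {e,f,g} {h}
  V14: {e,f,g} {h}
  V23: {e,f,g} {h}
  V24: {c,e,f,g} {h}
  V34: {e,f,g} {h}
  V123: {e,f,g} {h}
  V124: {e,f,g} {h}
  V134: {e,f,g} {h}
  V234: {e,f,g} {h}
  V1234: {e,f,g} {h}
C dims 8,12,8,2; δ0: rk 6, SNF 1^6; δ1: rk 6, SNF 1^6; δ2: rk 2, SNF 1^2
Ȟ^0: (8−6)−0=2 ⇒ Z^2
Ȟ^1: (12−6)−6=0 ⇒ 0
Ȟ^2: (8−2)−6=0 ⇒ 0

Ȟ^0(U;F) ≅ Z^2; Ȟ^1(U;F) ≅ 0; Ȟ^2(U;F) ≅ 0


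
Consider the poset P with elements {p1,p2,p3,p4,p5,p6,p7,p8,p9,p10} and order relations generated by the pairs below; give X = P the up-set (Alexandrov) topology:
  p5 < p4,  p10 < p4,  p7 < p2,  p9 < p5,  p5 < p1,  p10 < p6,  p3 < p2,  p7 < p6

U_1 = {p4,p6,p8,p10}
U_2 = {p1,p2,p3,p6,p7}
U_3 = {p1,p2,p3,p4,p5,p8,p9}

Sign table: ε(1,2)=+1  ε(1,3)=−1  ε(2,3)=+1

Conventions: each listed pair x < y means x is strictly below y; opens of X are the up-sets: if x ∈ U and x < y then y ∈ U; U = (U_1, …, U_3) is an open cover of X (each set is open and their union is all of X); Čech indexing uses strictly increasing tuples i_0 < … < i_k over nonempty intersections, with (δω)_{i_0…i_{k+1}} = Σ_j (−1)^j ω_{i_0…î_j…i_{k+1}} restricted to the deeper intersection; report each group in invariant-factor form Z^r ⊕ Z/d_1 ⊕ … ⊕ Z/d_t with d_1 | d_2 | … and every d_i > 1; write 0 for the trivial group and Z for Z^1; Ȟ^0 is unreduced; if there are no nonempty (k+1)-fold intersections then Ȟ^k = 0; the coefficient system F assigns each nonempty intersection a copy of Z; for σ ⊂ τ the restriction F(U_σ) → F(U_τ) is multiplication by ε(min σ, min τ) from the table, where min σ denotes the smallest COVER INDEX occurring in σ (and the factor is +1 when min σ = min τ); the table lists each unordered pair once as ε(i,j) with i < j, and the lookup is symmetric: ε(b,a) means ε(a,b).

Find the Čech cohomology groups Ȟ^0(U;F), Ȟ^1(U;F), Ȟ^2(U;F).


nerve simplices:
  U12={p6} U13={p4,p8} U23={p1,p2,p3}
C dims 3,3; δ0: rk 3, SNF 1^2·2
degree 0: 3−3−0 = 0 → Ȟ^0 ≅ 0
degree 1: 3−0−3 = 0 plus torsion [2] → Ȟ^1 ≅ Z/2
degree 2: 0−0−0 = 0 → Ȟ^2 ≅ 0

Ȟ^0 ≅ 0; Ȟ^1 ≅ Z/2; Ȟ^2 ≅ 0


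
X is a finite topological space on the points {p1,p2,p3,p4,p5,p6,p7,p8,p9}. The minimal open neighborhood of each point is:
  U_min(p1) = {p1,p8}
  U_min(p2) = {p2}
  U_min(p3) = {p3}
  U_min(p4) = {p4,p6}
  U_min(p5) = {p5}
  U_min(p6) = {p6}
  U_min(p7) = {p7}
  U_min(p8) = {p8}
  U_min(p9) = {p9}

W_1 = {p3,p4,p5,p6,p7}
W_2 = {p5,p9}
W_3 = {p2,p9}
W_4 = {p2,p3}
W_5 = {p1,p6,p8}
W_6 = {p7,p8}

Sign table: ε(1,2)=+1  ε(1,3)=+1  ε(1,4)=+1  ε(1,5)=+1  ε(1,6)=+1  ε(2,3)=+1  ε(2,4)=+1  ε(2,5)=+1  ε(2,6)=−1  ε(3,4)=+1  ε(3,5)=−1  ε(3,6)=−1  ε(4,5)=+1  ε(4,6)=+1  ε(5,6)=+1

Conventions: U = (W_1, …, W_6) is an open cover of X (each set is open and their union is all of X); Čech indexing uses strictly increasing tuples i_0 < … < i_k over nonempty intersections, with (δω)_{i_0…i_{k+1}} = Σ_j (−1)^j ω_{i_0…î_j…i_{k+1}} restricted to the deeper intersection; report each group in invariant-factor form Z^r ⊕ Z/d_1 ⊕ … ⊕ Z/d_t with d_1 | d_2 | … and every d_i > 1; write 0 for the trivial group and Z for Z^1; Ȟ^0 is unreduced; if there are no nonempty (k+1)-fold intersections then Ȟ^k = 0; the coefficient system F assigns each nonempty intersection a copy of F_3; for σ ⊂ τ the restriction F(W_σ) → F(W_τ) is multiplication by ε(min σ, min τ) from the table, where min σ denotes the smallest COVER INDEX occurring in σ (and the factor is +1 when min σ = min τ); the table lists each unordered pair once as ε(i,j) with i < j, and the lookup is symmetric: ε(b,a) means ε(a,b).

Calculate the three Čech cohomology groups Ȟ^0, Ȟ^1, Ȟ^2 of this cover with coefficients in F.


Ȟ^0 = Z/3; Ȟ^1 = Z/3 ⊕ Z/3; Ȟ^2 = 0

cover nerve:
  W12={p5} W14={p3} W15={p6} W16={p7} W23={p9} W34={p2} W56={p8}
C dims 6,7; δ0: rk_F3 5
Ȟ^0: (6−5)−0=1 ⇒ Z/3
Ȟ^1: (7−0)−5=2 ⇒ Z/3 ⊕ Z/3
Ȟ^2: (0−0)−0=0 ⇒ 0


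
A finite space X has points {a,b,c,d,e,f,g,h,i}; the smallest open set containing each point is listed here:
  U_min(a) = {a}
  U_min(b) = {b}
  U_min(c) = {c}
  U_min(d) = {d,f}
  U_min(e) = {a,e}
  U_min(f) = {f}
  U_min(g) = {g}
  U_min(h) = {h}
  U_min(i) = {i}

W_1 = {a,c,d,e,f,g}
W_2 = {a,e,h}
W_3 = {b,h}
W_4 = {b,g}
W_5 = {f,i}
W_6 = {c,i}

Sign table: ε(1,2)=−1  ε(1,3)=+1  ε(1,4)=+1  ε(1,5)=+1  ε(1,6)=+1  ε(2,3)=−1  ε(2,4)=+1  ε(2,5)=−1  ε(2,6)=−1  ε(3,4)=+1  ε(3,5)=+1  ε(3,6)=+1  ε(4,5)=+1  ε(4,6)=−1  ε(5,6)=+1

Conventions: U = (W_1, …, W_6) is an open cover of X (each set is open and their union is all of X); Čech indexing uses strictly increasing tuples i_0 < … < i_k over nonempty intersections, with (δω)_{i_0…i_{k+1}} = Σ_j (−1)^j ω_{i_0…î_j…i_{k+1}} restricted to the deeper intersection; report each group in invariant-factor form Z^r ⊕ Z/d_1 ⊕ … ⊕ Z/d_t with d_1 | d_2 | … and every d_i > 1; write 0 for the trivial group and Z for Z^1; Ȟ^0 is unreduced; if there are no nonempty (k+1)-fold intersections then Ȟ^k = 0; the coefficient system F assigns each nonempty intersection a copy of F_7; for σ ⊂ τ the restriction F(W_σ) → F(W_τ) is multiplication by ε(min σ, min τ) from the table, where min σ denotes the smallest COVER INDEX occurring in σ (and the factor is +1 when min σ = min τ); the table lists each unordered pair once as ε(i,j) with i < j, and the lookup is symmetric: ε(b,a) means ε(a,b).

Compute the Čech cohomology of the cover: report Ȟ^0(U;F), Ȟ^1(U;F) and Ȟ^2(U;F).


nerve simplices:
  W12={a,e} W14={g} W15={f} W16={c} W23={h} W34={b} W56={i}
C dims 6,7; δ0: rk_F7 5
degree 0: 6−5−0 = 1 → Ȟ^0 ≅ Z/7
degree 1: 7−0−5 = 2 → Ȟ^1 ≅ Z/7 ⊕ Z/7
degree 2: 0−0−0 = 0 → Ȟ^2 ≅ 0

Ȟ^0 = Z/7, Ȟ^1 = Z/7 ⊕ Z/7 and Ȟ^2 = 0


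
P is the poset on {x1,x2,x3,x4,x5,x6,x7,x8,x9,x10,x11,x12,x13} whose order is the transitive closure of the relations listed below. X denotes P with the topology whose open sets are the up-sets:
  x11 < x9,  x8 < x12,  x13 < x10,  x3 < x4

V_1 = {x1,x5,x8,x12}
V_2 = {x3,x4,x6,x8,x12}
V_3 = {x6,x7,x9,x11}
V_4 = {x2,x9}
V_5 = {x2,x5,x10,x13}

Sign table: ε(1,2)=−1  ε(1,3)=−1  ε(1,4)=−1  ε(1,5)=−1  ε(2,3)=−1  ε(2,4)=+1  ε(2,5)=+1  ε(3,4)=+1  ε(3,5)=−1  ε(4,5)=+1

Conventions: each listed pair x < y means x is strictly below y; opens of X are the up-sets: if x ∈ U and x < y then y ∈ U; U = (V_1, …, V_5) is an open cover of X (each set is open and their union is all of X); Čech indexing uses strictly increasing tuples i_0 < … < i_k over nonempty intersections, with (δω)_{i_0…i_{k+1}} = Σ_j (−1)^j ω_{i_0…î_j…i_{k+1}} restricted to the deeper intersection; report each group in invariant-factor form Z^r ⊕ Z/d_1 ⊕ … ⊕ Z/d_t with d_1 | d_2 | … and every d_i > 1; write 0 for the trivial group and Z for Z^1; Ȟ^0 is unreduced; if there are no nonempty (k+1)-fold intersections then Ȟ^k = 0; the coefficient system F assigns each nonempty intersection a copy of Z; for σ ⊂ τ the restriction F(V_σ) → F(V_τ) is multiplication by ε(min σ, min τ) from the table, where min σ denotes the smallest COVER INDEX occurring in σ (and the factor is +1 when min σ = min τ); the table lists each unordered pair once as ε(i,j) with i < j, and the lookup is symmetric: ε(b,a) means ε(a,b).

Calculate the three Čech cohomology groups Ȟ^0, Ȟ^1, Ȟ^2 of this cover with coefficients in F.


Ȟ^0 = 0, Ȟ^1 = Z/2, Ȟ^2 = 0

nonempty overlaps:
  V12={x8,x12} V15={x5} V23={x6} V34={x9} V45={x2}
C dims 5,5; δ0: rk 5, SNF 1^4·2
degree 0: 5−5−0 = 0 → Ȟ^0 ≅ 0
degree 1: 5−0−5 = 0 plus torsion [2] → Ȟ^1 ≅ Z/2
degree 2: 0−0−0 = 0 → Ȟ^2 ≅ 0


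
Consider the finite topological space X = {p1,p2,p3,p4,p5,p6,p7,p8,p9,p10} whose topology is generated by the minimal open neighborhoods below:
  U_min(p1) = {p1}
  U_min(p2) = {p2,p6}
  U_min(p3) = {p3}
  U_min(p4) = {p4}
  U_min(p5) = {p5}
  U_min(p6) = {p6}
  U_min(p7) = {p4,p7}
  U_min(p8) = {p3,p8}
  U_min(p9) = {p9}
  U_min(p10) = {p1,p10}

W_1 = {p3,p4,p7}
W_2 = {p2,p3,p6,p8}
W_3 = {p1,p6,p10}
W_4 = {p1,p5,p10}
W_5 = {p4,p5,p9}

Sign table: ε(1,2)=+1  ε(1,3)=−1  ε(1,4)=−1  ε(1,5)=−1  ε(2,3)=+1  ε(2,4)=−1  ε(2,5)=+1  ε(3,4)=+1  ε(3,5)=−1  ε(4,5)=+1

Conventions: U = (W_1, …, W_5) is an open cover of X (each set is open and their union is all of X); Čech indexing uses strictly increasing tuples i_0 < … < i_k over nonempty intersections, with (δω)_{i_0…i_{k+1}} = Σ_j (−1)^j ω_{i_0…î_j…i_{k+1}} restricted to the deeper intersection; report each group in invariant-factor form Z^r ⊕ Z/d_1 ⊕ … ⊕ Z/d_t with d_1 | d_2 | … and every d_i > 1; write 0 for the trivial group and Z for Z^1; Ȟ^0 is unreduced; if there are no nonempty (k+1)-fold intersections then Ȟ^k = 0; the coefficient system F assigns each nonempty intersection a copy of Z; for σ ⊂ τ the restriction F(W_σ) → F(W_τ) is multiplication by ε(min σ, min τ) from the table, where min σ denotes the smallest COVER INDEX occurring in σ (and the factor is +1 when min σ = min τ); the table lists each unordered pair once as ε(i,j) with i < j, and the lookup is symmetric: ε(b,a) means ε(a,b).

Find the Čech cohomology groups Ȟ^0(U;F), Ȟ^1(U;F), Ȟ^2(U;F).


intersection data:
  W12={p3} W15={p4} W23={p6} W34={p1,p10} W45={p5}
C dims 5,5; δ0: rk 5, SNF 1^4·2
Ȟ^0 = (5 − 5) − 0 = 0, so Ȟ^0 ≅ 0
Ȟ^1 = (5 − 0) − 5 = 0 plus torsion [2], so Ȟ^1 ≅ Z/2
Ȟ^2 = (0 − 0) − 0 = 0, so Ȟ^2 ≅ 0

Ȟ^0 = 0; Ȟ^1 = Z/2; Ȟ^2 = 0


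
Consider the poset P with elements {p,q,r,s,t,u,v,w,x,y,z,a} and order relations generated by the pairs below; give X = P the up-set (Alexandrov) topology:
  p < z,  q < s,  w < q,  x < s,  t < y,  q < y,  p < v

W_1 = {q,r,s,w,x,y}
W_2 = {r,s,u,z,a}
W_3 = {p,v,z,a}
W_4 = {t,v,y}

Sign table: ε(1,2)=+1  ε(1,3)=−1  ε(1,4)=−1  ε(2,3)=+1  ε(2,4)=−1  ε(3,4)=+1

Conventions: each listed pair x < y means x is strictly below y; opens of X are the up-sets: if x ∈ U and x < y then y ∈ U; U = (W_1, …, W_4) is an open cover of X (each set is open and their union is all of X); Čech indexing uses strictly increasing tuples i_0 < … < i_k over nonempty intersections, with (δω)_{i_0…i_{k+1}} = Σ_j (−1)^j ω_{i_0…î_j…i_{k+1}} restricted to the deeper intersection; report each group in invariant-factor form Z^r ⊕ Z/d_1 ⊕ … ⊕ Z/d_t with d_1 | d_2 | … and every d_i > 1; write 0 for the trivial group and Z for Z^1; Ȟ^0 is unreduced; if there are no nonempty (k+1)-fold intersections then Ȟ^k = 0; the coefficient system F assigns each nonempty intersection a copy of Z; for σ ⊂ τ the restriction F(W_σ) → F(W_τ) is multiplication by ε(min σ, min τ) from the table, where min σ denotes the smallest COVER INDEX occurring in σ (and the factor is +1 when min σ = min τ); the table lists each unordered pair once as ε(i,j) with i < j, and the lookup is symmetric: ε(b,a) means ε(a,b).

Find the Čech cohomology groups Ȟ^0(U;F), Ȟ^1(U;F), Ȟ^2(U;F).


intersection data:
  W12={r,s} W14={y} W23={z,a} W34={v}
C dims 4,4; δ0: rk 4, SNF 1^3·2
Ȟ^0 = (4 − 4) − 0 = 0, so Ȟ^0 ≅ 0
Ȟ^1 = (4 − 0) − 4 = 0 plus torsion [2], so Ȟ^1 ≅ Z/2
Ȟ^2 = (0 − 0) − 0 = 0, so Ȟ^2 ≅ 0

Ȟ^0(U;F) ≅ 0,  Ȟ^1(U;F) ≅ Z/2,  Ȟ^2(U;F) ≅ 0


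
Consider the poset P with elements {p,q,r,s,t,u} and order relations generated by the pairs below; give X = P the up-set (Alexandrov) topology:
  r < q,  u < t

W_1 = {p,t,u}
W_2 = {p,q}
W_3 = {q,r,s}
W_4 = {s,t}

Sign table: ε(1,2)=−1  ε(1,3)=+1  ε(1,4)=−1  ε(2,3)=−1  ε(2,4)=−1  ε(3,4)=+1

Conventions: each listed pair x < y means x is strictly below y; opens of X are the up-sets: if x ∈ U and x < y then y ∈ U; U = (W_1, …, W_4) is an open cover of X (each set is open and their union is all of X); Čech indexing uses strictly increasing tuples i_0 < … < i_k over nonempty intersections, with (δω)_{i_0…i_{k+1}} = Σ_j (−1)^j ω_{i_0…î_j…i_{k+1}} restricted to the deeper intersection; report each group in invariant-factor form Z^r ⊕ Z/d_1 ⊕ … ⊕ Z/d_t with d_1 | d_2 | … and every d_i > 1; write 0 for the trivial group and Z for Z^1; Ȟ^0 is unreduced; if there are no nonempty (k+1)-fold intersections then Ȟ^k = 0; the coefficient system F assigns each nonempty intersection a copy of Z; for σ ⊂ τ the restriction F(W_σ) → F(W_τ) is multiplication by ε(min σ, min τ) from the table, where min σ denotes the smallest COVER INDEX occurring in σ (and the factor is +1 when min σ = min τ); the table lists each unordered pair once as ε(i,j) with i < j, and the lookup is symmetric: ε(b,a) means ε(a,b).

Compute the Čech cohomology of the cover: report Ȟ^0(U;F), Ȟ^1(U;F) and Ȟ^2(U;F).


Ȟ^0 = 0, Ȟ^1 = Z/2 and Ȟ^2 = 0

cover nerve:
  W12={p} W14={t} W23={q} W34={s}
C dims 4,4; δ0: rk 4, SNF 1^3·2
Ȟ^0: (4−4)−0=0 ⇒ 0
Ȟ^1: (4−0)−4=0 plus torsion [2] ⇒ Z/2
Ȟ^2: (0−0)−0=0 ⇒ 0


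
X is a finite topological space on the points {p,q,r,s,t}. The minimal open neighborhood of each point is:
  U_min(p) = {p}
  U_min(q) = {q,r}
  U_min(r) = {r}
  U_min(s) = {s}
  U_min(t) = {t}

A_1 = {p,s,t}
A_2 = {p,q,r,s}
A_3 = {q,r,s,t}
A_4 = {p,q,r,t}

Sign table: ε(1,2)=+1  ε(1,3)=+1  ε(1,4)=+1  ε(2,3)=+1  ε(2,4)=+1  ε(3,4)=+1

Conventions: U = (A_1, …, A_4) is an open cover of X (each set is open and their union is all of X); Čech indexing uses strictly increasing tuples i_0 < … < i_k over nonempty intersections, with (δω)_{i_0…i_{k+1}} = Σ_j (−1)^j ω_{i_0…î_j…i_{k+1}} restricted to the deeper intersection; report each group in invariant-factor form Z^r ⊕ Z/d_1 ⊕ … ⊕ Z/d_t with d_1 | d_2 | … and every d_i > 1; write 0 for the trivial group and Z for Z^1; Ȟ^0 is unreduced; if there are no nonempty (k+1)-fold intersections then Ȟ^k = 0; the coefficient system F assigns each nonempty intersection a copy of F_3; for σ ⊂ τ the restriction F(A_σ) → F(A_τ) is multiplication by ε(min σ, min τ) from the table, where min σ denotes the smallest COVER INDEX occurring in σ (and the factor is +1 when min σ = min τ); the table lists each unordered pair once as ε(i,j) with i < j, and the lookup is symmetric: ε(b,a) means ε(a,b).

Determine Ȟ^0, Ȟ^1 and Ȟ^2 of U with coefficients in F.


Ȟ^0 ≅ Z/3; Ȟ^1 ≅ 0; Ȟ^2 ≅ Z/3

nerve of the cover:
  A12={p,s} A13={s,t} A14={p,t} A23={q,r,s} A24={p,q,r} A34={q,r,t}
  A123={s} A124={p} A134={t} A234={q,r}
C dims 4,6,4; δ0: rk_F3 3; δ1: rk_F3 3
Ȟ^0 = (4 − 3) − 0 = 1, so Ȟ^0 ≅ Z/3
Ȟ^1 = (6 − 3) − 3 = 0, so Ȟ^1 ≅ 0
Ȟ^2 = (4 − 0) − 3 = 1, so Ȟ^2 ≅ Z/3


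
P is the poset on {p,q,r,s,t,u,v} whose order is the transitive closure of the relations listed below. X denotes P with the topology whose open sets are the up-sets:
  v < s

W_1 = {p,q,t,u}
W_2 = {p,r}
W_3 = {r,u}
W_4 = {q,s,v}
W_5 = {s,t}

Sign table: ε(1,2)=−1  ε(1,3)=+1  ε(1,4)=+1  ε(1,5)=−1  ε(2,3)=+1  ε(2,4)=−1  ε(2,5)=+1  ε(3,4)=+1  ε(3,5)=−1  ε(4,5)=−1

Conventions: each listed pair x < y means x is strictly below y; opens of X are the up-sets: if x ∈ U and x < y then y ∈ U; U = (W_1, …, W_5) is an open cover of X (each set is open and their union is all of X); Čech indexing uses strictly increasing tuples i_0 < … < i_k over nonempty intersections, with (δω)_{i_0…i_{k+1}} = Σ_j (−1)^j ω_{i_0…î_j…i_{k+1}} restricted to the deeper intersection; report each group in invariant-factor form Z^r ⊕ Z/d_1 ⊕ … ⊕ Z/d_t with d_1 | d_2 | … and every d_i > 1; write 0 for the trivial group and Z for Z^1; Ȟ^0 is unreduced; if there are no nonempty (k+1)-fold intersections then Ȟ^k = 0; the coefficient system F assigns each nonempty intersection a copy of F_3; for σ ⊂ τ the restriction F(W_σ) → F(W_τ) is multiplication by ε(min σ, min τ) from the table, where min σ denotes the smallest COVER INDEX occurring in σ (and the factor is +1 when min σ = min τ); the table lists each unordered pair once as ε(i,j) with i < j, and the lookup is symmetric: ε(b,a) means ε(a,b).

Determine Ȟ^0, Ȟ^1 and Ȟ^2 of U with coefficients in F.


intersection data:
  W12={p} W13={u} W14={q} W15={t} W23={r} W45={s}
C dims 5,6; δ0: rk_F3 5
Ȟ^0 = (5 − 5) − 0 = 0, so Ȟ^0 ≅ 0
Ȟ^1 = (6 − 0) − 5 = 1, so Ȟ^1 ≅ Z/3
Ȟ^2 = (0 − 0) − 0 = 0, so Ȟ^2 ≅ 0

Ȟ^0 = 0, Ȟ^1 = Z/3, Ȟ^2 = 0


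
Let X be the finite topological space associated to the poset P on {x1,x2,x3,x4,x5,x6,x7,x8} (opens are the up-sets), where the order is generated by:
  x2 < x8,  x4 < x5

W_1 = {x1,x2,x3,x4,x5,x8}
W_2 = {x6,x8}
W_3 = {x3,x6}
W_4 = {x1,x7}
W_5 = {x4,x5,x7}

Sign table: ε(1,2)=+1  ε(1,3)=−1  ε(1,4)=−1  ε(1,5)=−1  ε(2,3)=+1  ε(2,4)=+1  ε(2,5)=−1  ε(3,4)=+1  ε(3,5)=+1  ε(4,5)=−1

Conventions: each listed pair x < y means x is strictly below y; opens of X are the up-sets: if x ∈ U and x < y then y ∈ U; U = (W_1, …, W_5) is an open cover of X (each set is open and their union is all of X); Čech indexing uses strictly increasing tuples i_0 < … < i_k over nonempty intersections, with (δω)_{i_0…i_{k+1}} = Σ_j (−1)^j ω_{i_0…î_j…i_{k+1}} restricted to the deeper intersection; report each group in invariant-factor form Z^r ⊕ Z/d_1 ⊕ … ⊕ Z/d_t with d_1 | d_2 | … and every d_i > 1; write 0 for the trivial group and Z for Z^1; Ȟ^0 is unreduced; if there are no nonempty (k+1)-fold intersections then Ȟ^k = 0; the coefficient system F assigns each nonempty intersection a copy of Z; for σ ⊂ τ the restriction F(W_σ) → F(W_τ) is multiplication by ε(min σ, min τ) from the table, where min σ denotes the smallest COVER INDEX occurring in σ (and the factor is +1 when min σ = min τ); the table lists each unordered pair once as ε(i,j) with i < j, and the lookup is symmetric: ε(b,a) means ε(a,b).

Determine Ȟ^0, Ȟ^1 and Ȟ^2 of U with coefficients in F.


cover nerve:
  W12={x8} W13={x3} W14={x1} W15={x4,x5} W23={x6} W45={x7}
C dims 5,6; δ0: rk 5, SNF 1^4·2
Ȟ^0: (5−5)−0=0 ⇒ 0
Ȟ^1: (6−0)−5=1 plus torsion [2] ⇒ Z ⊕ Z/2
Ȟ^2: (0−0)−0=0 ⇒ 0

Ȟ^0(U;F) ≅ 0; Ȟ^1(U;F) ≅ Z ⊕ Z/2; Ȟ^2(U;F) ≅ 0


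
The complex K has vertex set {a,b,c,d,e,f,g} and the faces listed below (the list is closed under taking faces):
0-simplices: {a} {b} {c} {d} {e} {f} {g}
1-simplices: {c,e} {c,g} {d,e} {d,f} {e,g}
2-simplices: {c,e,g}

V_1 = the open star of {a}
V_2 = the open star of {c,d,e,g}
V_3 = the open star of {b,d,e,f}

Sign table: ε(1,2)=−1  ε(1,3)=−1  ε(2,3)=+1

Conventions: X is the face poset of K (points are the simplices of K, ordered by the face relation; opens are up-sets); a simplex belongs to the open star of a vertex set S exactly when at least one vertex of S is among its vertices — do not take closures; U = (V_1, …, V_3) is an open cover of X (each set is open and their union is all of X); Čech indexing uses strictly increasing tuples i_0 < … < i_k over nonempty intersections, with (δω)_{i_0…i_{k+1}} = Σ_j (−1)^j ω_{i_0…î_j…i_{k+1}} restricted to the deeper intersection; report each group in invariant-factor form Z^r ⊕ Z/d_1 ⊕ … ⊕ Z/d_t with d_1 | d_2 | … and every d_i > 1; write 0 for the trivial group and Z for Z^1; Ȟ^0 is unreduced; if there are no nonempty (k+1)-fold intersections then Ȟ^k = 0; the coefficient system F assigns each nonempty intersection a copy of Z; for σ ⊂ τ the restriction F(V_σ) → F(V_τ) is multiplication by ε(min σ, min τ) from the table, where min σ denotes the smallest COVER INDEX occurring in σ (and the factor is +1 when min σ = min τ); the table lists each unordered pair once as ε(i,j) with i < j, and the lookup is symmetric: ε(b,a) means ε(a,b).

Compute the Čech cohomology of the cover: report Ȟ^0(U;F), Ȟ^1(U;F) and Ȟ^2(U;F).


Ȟ^0 = Z^2, Ȟ^1 = 0, Ȟ^2 = 0

nonempty intersections:
  V1={{a}} V2={{c},{d},{e},{g},{c,e},{c,g},{d,e},{d,f},{e,g},{c,e,g}} V3={{b},{d},{e},{f},{c,e},{d,e},{d,f},{e,g},{c,e,g}}
  V23={{d},{e},{c,e},{d,e},{d,f},{e,g},{c,e,g}}
C dims 3,1; δ0: rk 1, SNF 1^1
Ȟ^0: (3−1)−0=2 ⇒ Z^2
Ȟ^1: (1−0)−1=0 ⇒ 0
Ȟ^2: (0−0)−0=0 ⇒ 0


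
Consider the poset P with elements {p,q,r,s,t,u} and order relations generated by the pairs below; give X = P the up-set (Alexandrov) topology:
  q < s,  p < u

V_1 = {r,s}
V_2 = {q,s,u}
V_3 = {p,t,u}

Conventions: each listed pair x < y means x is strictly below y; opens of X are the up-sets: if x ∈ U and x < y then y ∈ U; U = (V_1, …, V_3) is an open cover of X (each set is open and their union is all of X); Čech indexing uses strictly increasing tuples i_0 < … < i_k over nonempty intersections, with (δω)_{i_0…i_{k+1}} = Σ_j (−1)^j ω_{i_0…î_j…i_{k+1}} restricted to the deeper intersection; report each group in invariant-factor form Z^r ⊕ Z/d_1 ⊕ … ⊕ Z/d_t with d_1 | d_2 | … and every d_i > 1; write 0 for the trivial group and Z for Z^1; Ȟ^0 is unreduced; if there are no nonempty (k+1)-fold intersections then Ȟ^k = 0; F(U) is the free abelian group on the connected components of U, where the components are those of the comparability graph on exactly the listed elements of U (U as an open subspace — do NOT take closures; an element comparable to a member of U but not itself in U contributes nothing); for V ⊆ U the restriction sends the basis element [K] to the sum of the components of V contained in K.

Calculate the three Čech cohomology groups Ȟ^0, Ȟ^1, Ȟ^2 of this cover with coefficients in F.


Ȟ^0(U;F) ≅ Z^4, Ȟ^1(U;F) ≅ 0, Ȟ^2(U;F) ≅ 0

nonempty intersections:
  V12={s} V23={u}
components per intersection:
  V1: {r} {s}
  V2: {q,s} {u}
  V3: {p,u} {t}
  V12: {s}
  V23: {u}
C dims 6,2; δ0: rk 2, SNF 1^2
Ȟ^0: (6−2)−0=4 ⇒ Z^4
Ȟ^1: (2−0)−2=0 ⇒ 0
Ȟ^2: (0−0)−0=0 ⇒ 0


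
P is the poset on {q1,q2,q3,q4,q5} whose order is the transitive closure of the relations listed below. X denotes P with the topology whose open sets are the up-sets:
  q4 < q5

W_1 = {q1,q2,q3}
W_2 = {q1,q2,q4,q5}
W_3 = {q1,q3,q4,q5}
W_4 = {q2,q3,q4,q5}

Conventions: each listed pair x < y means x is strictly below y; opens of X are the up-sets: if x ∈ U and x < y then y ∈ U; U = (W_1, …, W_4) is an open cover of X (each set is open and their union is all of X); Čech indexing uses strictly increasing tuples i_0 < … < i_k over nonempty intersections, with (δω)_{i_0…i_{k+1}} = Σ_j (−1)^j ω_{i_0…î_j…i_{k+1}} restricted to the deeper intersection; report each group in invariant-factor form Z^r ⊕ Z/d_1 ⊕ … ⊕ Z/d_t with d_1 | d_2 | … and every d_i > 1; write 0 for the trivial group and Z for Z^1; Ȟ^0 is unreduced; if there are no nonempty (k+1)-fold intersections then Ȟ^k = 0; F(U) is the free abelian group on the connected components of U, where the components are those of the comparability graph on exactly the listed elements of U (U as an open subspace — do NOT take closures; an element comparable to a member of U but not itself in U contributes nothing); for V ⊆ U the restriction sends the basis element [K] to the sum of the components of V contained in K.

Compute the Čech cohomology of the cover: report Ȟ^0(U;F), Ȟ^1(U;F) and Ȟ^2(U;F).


Ȟ^0 ≅ Z^4, Ȟ^1 ≅ 0 and Ȟ^2 ≅ 0

cover nerve:
  W12={q1,q2} W13={q1,q3} W14={q2,q3} W23={q1,q4,q5} W24={q2,q4,q5} W34={q3,q4,q5}
  W123={q1} W124={q2} W134={q3} W234={q4,q5}
components per intersection:
  W1: {q1} {q2} {q3}
  W2: {q1} {q2} {q4,q5}
  W3: {q1} {q3} {q4,q5}
  W4: {q2} {q3} {q4,q5}
  W12: {q1} {q2}
  W13: {q1} {q3}
  W14: {q2} {q3}
  W23: {q1} {q4,q5}
  W24: {q2} {q4,q5}
  W34: {q3} {q4,q5}
  W123: {q1}
  W124: {q2}
  W134: {q3}
  W234: {q4,q5}
C dims 12,12,4; δ0: rk 8, SNF 1^8; δ1: rk 4, SNF 1^4
Ȟ^0: (12−8)−0=4 ⇒ Z^4
Ȟ^1: (12−4)−8=0 ⇒ 0
Ȟ^2: (4−0)−4=0 ⇒ 0


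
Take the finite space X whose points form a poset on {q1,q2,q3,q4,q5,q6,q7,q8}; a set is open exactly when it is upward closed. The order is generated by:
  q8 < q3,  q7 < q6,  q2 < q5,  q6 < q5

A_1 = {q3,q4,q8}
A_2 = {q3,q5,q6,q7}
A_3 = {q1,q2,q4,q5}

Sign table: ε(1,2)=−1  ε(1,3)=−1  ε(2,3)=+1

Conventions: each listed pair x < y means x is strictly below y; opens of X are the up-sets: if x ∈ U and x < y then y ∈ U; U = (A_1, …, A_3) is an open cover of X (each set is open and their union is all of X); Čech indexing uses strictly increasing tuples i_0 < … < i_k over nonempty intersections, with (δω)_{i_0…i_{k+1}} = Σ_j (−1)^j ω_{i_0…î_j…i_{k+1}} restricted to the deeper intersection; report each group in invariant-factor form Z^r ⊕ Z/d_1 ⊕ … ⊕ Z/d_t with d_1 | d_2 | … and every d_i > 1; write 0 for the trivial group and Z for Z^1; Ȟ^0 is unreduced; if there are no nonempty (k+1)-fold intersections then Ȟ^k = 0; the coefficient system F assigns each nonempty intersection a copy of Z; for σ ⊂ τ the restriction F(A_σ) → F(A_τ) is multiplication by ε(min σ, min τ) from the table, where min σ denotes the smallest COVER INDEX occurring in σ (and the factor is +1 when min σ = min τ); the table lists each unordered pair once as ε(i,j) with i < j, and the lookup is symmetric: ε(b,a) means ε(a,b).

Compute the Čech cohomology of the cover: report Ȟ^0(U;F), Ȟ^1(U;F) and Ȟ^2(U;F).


intersection data:
  A12={q3} A13={q4} A23={q5}
C dims 3,3; δ0: rk 2, SNF 1^2
Ȟ^0 = (3 − 2) − 0 = 1, so Ȟ^0 ≅ Z
Ȟ^1 = (3 − 0) − 2 = 1, so Ȟ^1 ≅ Z
Ȟ^2 = (0 − 0) − 0 = 0, so Ȟ^2 ≅ 0

Ȟ^0 = Z,  Ȟ^1 = Z,  Ȟ^2 = 0


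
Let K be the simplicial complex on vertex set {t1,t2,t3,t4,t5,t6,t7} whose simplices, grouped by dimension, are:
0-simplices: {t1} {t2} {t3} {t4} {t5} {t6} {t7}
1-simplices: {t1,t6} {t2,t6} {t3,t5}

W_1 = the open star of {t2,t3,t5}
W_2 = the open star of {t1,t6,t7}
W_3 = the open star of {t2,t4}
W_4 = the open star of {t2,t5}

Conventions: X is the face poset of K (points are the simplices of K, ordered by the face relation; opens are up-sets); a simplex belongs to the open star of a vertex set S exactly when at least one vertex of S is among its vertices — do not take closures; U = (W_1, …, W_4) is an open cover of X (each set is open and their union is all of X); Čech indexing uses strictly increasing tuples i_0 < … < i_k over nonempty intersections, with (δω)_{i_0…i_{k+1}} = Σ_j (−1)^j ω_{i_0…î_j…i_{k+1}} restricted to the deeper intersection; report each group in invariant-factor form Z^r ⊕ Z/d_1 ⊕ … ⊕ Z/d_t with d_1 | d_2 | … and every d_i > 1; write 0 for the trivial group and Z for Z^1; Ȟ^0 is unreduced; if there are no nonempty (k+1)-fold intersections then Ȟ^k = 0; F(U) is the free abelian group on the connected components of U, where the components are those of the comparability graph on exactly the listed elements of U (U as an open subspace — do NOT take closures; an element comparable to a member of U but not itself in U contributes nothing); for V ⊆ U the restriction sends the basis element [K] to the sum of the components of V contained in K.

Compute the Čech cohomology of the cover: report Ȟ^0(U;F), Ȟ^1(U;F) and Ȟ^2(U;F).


cover nerve:
  W1={{t2},{t3},{t5},{t2,t6},{t3,t5}} W2={{t1},{t6},{t7},{t1,t6},{t2,t6}} W3={{t2},{t4},{t2,t6}} W4={{t2},{t5},{t2,t6},{t3,t5}}
  W12={{t2,t6}} W13={{t2},{t2,t6}} W14={{t2},{t5},{t2,t6},{t3,t5}} W23={{t2,t6}} W24={{t2,t6}} W34={{t2},{t2,t6}}
  W123={{t2,t6}} W124={{t2,t6}} W134={{t2},{t2,t6}} W234={{t2,t6}}
  W1234={{t2,t6}}
components per intersection:
  W1: {{t2},{t2,t6}} {{t3},{t5},{t3,t5}}
  W2: {{t1},{t6},{t1,t6},{t2,t6}} {{t7}}
  W3: {{t2},{t2,t6}} {{t4}}
  W4: {{t2},{t2,t6}} {{t5},{t3,t5}}
  W12: {{t2,t6}}
  W13: {{t2},{t2,t6}}
  W14: {{t2},{t2,t6}} {{t5},{t3,t5}}
  W23: {{t2,t6}}
  W24: {{t2,t6}}
  W34: {{t2},{t2,t6}}
  W123: {{t2,t6}}
  W124: {{t2,t6}}
  W134: {{t2},{t2,t6}}
  W234: {{t2,t6}}
  W1234: {{t2,t6}}
C dims 8,7,4,1; δ0: rk 4, SNF 1^4; δ1: rk 3, SNF 1^3; δ2: rk 1, SNF 1^1
Ȟ^0: (8−4)−0=4 ⇒ Z^4
Ȟ^1: (7−3)−4=0 ⇒ 0
Ȟ^2: (4−1)−3=0 ⇒ 0

Ȟ^0 = Z^4, Ȟ^1 = 0, Ȟ^2 = 0


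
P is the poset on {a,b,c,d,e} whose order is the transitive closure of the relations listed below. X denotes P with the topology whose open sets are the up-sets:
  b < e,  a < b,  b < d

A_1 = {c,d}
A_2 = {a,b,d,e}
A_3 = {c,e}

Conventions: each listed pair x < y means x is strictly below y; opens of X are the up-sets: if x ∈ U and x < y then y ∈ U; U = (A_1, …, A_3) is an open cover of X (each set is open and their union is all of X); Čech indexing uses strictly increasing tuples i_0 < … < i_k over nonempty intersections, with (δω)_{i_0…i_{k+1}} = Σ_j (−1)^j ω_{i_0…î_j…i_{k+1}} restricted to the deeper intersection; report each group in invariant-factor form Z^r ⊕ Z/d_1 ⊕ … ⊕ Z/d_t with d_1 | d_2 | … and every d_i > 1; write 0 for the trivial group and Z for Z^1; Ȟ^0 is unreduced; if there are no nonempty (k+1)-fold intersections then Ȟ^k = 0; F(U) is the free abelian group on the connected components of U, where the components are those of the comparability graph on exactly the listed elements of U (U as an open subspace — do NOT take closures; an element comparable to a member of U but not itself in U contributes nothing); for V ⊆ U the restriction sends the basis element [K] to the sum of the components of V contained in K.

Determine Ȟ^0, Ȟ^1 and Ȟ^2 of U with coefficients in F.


Ȟ^0(U;F) ≅ Z^2,  Ȟ^1(U;F) ≅ 0,  Ȟ^2(U;F) ≅ 0

nerve simplices:
  A12={d} A13={c} A23={e}
components per intersection:
  A1: {c} {d}
  A2: {a,b,d,e}
  A3: {c} {e}
  A12: {d}
  A13: {c}
  A23: {e}
C dims 5,3; δ0: rk 3, SNF 1^3
degree 0: 5−3−0 = 2 → Ȟ^0 ≅ Z^2
degree 1: 3−0−3 = 0 → Ȟ^1 ≅ 0
degree 2: 0−0−0 = 0 → Ȟ^2 ≅ 0


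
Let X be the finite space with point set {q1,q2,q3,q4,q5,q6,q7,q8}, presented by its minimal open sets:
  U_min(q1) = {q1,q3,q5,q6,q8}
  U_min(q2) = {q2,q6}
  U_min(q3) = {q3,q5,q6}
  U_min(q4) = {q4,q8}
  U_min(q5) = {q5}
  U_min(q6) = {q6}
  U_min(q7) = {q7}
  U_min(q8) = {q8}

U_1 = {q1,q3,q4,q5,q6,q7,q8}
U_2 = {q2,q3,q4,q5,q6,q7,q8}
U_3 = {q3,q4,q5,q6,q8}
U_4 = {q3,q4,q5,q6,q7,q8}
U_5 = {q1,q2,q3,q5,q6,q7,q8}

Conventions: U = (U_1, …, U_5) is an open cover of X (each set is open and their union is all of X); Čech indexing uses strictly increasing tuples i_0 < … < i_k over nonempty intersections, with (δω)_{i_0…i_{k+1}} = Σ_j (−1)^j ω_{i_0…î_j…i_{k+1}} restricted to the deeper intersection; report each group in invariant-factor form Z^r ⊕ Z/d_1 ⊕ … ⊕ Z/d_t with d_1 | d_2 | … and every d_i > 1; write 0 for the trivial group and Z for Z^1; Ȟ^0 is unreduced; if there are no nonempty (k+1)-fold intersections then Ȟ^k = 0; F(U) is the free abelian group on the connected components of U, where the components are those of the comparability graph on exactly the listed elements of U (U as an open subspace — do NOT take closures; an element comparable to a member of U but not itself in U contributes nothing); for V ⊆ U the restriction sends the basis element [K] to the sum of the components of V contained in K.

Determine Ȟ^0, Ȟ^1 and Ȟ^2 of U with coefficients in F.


nonempty overlaps:
  U12={q3,q4,q5,q6,q7,q8} U13={q3,q4,q5,q6,q8} U14={q3,q4,q5,q6,q7,q8} U15={q1,q3,q5,q6,q7,q8} U23={q3,q4,q5,q6,q8} U24={q3,q4,q5,q6,q7,q8} U25={q2,q3,q5,q6,q7,q8} U34={q3,q4,q5,q6,q8} U35={q3,q5,q6,q8} U45={q3,q5,q6,q7,q8}
  U123={q3,q4,q5,q6,q8} U124={q3,q4,q5,q6,q7,q8} U125={q3,q5,q6,q7,q8} U134={q3,q4,q5,q6,q8} U135={q3,q5,q6,q8} U145={q3,q5,q6,q7,q8} U234={q3,q4,q5,q6,q8} U235={q3,q5,q6,q8} U245={q3,q5,q6,q7,q8} U345={q3,q5,q6,q8}
  U1234={q3,q4,q5,q6,q8} U1235={q3,q5,q6,q8} U1245={q3,q5,q6,q7,q8} U1345={q3,q5,q6,q8} U2345={q3,q5,q6,q8}
  U12345={q3,q5,q6,q8}
components per intersection:
  U1: {q1,q3,q4,q5,q6,q8} {q7}
  U2: {q2,q3,q5,q6} {q4,q8} {q7}
  U3: {q3,q5,q6} {q4,q8}
  U4: {q3,q5,q6} {q4,q8} {q7}
  U5: {q1,q2,q3,q5,q6,q8} {q7}
  U12: {q3,q5,q6} {q4,q8} {q7}
  U13: {q3,q5,q6} {q4,q8}
  U14: {q3,q5,q6} {q4,q8} {q7}
  U15: {q1,q3,q5,q6,q8} {q7}
  U23: {q3,q5,q6} {q4,q8}
  U24: {q3,q5,q6} {q4,q8} {q7}
  U25: {q2,q3,q5,q6} {q7} {q8}
  U34: {q3,q5,q6} {q4,q8}
  U35: {q3,q5,q6} {q8}
  U45: {q3,q5,q6} {q7} {q8}
  U123: {q3,q5,q6} {q4,q8}
  U124: {q3,q5,q6} {q4,q8} {q7}
  U125: {q3,q5,q6} {q7} {q8}
  U134: {q3,q5,q6} {q4,q8}
  U135: {q3,q5,q6} {q8}
  U145: {q3,q5,q6} {q7} {q8}
  U234: {q3,q5,q6} {q4,q8}
  U235: {q3,q5,q6} {q8}
  U245: {q3,q5,q6} {q7} {q8}
  U345: {q3,q5,q6} {q8}
  U1234: {q3,q5,q6} {q4,q8}
  U1235: {q3,q5,q6} {q8}
  U1245: {q3,q5,q6} {q7} {q8}
  U1345: {q3,q5,q6} {q8}
  U2345: {q3,q5,q6} {q8}
  U12345: {q3,q5,q6} {q8}
C dims 12,25,24,11; δ0: rk 10, SNF 1^10; δ1: rk 15, SNF 1^15; δ2: rk 9, SNF 1^9
degree 0: 12−10−0 = 2 → Ȟ^0 ≅ Z^2
degree 1: 25−15−10 = 0 → Ȟ^1 ≅ 0
degree 2: 24−9−15 = 0 → Ȟ^2 ≅ 0

Ȟ^0 ≅ Z^2; Ȟ^1 ≅ 0; Ȟ^2 ≅ 0


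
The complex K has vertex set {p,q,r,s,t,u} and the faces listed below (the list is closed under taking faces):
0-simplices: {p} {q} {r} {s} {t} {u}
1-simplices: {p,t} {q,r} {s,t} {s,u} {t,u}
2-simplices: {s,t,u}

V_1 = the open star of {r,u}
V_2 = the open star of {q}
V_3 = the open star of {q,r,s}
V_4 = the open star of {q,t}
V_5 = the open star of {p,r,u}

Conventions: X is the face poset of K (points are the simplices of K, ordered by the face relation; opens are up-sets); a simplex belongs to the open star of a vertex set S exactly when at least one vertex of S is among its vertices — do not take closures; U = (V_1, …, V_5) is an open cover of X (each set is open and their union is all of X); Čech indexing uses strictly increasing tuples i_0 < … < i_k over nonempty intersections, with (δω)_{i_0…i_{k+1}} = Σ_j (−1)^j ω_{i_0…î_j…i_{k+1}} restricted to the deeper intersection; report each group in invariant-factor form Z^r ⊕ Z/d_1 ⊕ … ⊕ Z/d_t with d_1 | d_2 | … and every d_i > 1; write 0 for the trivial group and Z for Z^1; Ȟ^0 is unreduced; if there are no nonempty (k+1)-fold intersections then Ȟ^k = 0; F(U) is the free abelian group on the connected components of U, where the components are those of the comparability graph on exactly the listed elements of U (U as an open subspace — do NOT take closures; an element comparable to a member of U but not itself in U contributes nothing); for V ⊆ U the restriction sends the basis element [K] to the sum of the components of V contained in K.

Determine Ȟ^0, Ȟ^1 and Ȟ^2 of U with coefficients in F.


nerve simplices:
  V1={{r},{u},{q,r},{s,u},{t,u},{s,t,u}} V2={{q},{q,r}} V3={{q},{r},{s},{q,r},{s,t},{s,u},{s,t,u}} V4={{q},{t},{p,t},{q,r},{s,t},{t,u},{s,t,u}} V5={{p},{r},{u},{p,t},{q,r},{s,u},{t,u},{s,t,u}}
  V12={{q,r}} V13={{r},{q,r},{s,u},{s,t,u}} V14={{q,r},{t,u},{s,t,u}} V15={{r},{u},{q,r},{s,u},{t,u},{s,t,u}} V23={{q},{q,r}} V24={{q},{q,r}} V25={{q,r}} V34={{q},{q,r},{s,t},{s,t,u}} V35={{r},{q,r},{s,u},{s,t,u}} V45={{p,t},{q,r},{t,u},{s,t,u}}
  V123={{q,r}} V124={{q,r}} V125={{q,r}} V134={{q,r},{s,t,u}} V135={{r},{q,r},{s,u},{s,t,u}} V145={{q,r},{t,u},{s,t,u}} V234={{q},{q,r}} V235={{q,r}} V245={{q,r}} V345={{q,r},{s,t,u}}
  V1234={{q,r}} V1235={{q,r}} V1245={{q,r}} V1345={{q,r},{s,t,u}} V2345={{q,r}}
  V12345={{q,r}}
components per intersection:
  V1: {{r},{q,r}} {{u},{s,u},{t,u},{s,t,u}}
  V2: {{q},{q,r}}
  V3: {{q},{r},{q,r}} {{s},{s,t},{s,u},{s,t,u}}
  V4: {{q},{q,r}} {{t},{p,t},{s,t},{t,u},{s,t,u}}
  V5: {{p},{p,t}} {{r},{q,r}} {{u},{s,u},{t,u},{s,t,u}}
  V12: {{q,r}}
  V13: {{r},{q,r}} {{s,u},{s,t,u}}
  V14: {{q,r}} {{t,u},{s,t,u}}
  V15: {{r},{q,r}} {{u},{s,u},{t,u},{s,t,u}}
  V23: {{q},{q,r}}
  V24: {{q},{q,r}}
  V25: {{q,r}}
  V34: {{q},{q,r}} {{s,t},{s,t,u}}
  V35: {{r},{q,r}} {{s,u},{s,t,u}}
  V45: {{p,t}} {{q,r}} {{t,u},{s,t,u}}
  V123: {{q,r}}
  V124: {{q,r}}
  V125: {{q,r}}
  V134: {{q,r}} {{s,t,u}}
  V135: {{r},{q,r}} {{s,u},{s,t,u}}
  V145: {{q,r}} {{t,u},{s,t,u}}
  V234: {{q},{q,r}}
  V235: {{q,r}}
  V245: {{q,r}}
  V345: {{q,r}} {{s,t,u}}
  V1234: {{q,r}}
  V1235: {{q,r}}
  V1245: {{q,r}}
  V1345: {{q,r}} {{s,t,u}}
  V2345: {{q,r}}
  V12345: {{q,r}}
C dims 10,17,14,6; δ0: rk 8, SNF 1^8; δ1: rk 9, SNF 1^9; δ2: rk 5, SNF 1^5
degree 0: 10−8−0 = 2 → Ȟ^0 ≅ Z^2
degree 1: 17−9−8 = 0 → Ȟ^1 ≅ 0
degree 2: 14−5−9 = 0 → Ȟ^2 ≅ 0

Ȟ^0 ≅ Z^2, Ȟ^1 ≅ 0 and Ȟ^2 ≅ 0


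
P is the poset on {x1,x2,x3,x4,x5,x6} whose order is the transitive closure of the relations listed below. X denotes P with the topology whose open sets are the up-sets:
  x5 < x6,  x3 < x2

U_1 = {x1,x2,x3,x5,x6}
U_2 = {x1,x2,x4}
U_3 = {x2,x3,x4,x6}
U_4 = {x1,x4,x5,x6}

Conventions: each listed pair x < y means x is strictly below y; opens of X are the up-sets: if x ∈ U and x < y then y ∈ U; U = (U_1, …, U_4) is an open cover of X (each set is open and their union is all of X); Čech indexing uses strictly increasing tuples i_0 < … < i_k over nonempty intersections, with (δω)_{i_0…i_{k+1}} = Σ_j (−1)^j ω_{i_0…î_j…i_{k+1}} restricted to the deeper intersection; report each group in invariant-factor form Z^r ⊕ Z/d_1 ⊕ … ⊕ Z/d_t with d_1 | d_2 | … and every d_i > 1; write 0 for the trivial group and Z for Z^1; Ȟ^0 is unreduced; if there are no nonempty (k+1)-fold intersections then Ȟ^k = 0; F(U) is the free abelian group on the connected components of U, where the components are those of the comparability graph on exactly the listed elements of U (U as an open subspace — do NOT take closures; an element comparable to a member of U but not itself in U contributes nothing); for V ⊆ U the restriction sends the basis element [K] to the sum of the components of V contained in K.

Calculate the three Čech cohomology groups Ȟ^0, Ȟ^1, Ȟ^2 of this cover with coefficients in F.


intersection data:
  U12={x1,x2} U13={x2,x3,x6} U14={x1,x5,x6} U23={x2,x4} U24={x1,x4} U34={x4,x6}
  U123={x2} U124={x1} U134={x6} U234={x4}
components per intersection:
  U1: {x1} {x2,x3} {x5,x6}
  U2: {x1} {x2} {x4}
  U3: {x2,x3} {x4} {x6}
  U4: {x1} {x4} {x5,x6}
  U12: {x1} {x2}
  U13: {x2,x3} {x6}
  U14: {x1} {x5,x6}
  U23: {x2} {x4}
  U24: {x1} {x4}
  U34: {x4} {x6}
  U123: {x2}
  U124: {x1}
  U134: {x6}
  U234: {x4}
C dims 12,12,4; δ0: rk 8, SNF 1^8; δ1: rk 4, SNF 1^4
Ȟ^0 = (12 − 8) − 0 = 4, so Ȟ^0 ≅ Z^4
Ȟ^1 = (12 − 4) − 8 = 0, so Ȟ^1 ≅ 0
Ȟ^2 = (4 − 0) − 4 = 0, so Ȟ^2 ≅ 0

Ȟ^0 = Z^4,  Ȟ^1 = 0,  Ȟ^2 = 0
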